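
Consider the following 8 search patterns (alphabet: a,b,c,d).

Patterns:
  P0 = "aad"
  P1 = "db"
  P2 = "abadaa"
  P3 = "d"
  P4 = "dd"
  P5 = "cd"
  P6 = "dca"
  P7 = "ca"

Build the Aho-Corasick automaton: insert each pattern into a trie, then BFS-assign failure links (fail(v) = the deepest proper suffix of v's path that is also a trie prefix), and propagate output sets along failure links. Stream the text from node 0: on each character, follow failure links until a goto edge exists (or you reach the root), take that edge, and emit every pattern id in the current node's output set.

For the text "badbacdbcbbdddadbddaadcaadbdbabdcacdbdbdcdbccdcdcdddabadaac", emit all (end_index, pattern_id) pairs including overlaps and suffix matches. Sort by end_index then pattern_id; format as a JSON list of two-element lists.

Build automaton:
Trie (insert patterns):
  n0 'ε': a→1 c→12 d→4
  n1 'a': a→2 b→6
  n2 'aa': d→3
  n3 'aad': ·  ←P0
  n4 'd': b→5 c→14 d→11  ←P3
  n5 'db': ·  ←P1
  n6 'ab': a→7
  n7 'aba': d→8
  n8 'abad': a→9
  n9 'abada': a→10
  n10 'abadaa': ·  ←P2
  n11 'dd': ·  ←P4
  n12 'c': a→16 d→13
  n13 'cd': ·  ←P5
  n14 'dc': a→15
  n15 'dca': ·  ←P6
  n16 'ca': ·  ←P7

Failure links (BFS by depth):
  fail(1) 'a': from fail(0)=0 chase 'a': 0 ⇒ 0;  out=∅∪out(0)=∅
  fail(4) 'd': from fail(0)=0 chase 'd': 0 ⇒ 0;  out={3}∪out(0)={3}
  fail(12) 'c': from fail(0)=0 chase 'c': 0 ⇒ 0;  out=∅∪out(0)=∅
  fail(2) 'aa': from fail(1)=0 chase 'a': 0 ⇒ 1;  out=∅∪out(1)=∅
  fail(5) 'db': from fail(4)=0 chase 'b': 0 ⇒ 0;  out={1}∪out(0)={1}
  fail(6) 'ab': from fail(1)=0 chase 'b': 0 ⇒ 0;  out=∅∪out(0)=∅
  fail(11) 'dd': from fail(4)=0 chase 'd': 0 ⇒ 4;  out={4}∪out(4)={3,4}
  fail(13) 'cd': from fail(12)=0 chase 'd': 0 ⇒ 4;  out={5}∪out(4)={3,5}
  fail(14) 'dc': from fail(4)=0 chase 'c': 0 ⇒ 12;  out=∅∪out(12)=∅
  fail(16) 'ca': from fail(12)=0 chase 'a': 0 ⇒ 1;  out={7}∪out(1)={7}
  fail(3) 'aad': from fail(2)=1 chase 'd': 1→0 ⇒ 4;  out={0}∪out(4)={0,3}
  fail(7) 'aba': from fail(6)=0 chase 'a': 0 ⇒ 1;  out=∅∪out(1)=∅
  fail(15) 'dca': from fail(14)=12 chase 'a': 12 ⇒ 16;  out={6}∪out(16)={6,7}
  fail(8) 'abad': from fail(7)=1 chase 'd': 1→0 ⇒ 4;  out=∅∪out(4)={3}
  fail(9) 'abada': from fail(8)=4 chase 'a': 4→0 ⇒ 1;  out=∅∪out(1)=∅
  fail(10) 'abadaa': from fail(9)=1 chase 'a': 1 ⇒ 2;  out={2}∪out(2)={2}

Text stream:
i=0 'b': node 0→0
i=1 'a': node 0→1
i=2 'd': node 1→4 (via fail)  emit P3@[2:2]
i=3 'b': node 4→5  emit P1@[2:3]
i=4 'a': node 5→1 (via fail)
i=5 'c': node 1→12 (via fail)
i=6 'd': node 12→13  emit P3@[6:6],P5@[5:6]
i=7 'b': node 13→5 (via fail)  emit P1@[6:7]
i=8 'c': node 5→12 (via fail)
i=9 'b': node 12→0 (via fail)
i=10 'b': node 0→0
i=11 'd': node 0→4  emit P3@[11:11]
i=12 'd': node 4→11  emit P3@[12:12],P4@[11:12]
i=13 'd': node 11→11 (via fail)  emit P3@[13:13],P4@[12:13]
i=14 'a': node 11→1 (via fail)
i=15 'd': node 1→4 (via fail)  emit P3@[15:15]
i=16 'b': node 4→5  emit P1@[15:16]
i=17 'd': node 5→4 (via fail)  emit P3@[17:17]
i=18 'd': node 4→11  emit P3@[18:18],P4@[17:18]
i=19 'a': node 11→1 (via fail)
i=20 'a': node 1→2
i=21 'd': node 2→3  emit P0@[19:21],P3@[21:21]
i=22 'c': node 3→14 (via fail)
i=23 'a': node 14→15  emit P6@[21:23],P7@[22:23]
i=24 'a': node 15→2 (via fail)
i=25 'd': node 2→3  emit P0@[23:25],P3@[25:25]
i=26 'b': node 3→5 (via fail)  emit P1@[25:26]
i=27 'd': node 5→4 (via fail)  emit P3@[27:27]
i=28 'b': node 4→5  emit P1@[27:28]
i=29 'a': node 5→1 (via fail)
i=30 'b': node 1→6
i=31 'd': node 6→4 (via fail)  emit P3@[31:31]
i=32 'c': node 4→14
i=33 'a': node 14→15  emit P6@[31:33],P7@[32:33]
i=34 'c': node 15→12 (via fail)
i=35 'd': node 12→13  emit P3@[35:35],P5@[34:35]
i=36 'b': node 13→5 (via fail)  emit P1@[35:36]
i=37 'd': node 5→4 (via fail)  emit P3@[37:37]
i=38 'b': node 4→5  emit P1@[37:38]
i=39 'd': node 5→4 (via fail)  emit P3@[39:39]
i=40 'c': node 4→14
i=41 'd': node 14→13 (via fail)  emit P3@[41:41],P5@[40:41]
i=42 'b': node 13→5 (via fail)  emit P1@[41:42]
i=43 'c': node 5→12 (via fail)
i=44 'c': node 12→12 (via fail)
i=45 'd': node 12→13  emit P3@[45:45],P5@[44:45]
i=46 'c': node 13→14 (via fail)
i=47 'd': node 14→13 (via fail)  emit P3@[47:47],P5@[46:47]
i=48 'c': node 13→14 (via fail)
i=49 'd': node 14→13 (via fail)  emit P3@[49:49],P5@[48:49]
i=50 'd': node 13→11 (via fail)  emit P3@[50:50],P4@[49:50]
i=51 'd': node 11→11 (via fail)  emit P3@[51:51],P4@[50:51]
i=52 'a': node 11→1 (via fail)
i=53 'b': node 1→6
i=54 'a': node 6→7
i=55 'd': node 7→8  emit P3@[55:55]
i=56 'a': node 8→9
i=57 'a': node 9→10  emit P2@[52:57]
i=58 'c': node 10→12 (via fail)

Matches: [[2,3],[3,1],[6,3],[6,5],[7,1],[11,3],[12,3],[12,4],[13,3],[13,4],[15,3],[16,1],[17,3],[18,3],[18,4],[21,0],[21,3],[23,6],[23,7],[25,0],[25,3],[26,1],[27,3],[28,1],[31,3],[33,6],[33,7],[35,3],[35,5],[36,1],[37,3],[38,1],[39,3],[41,3],[41,5],[42,1],[45,3],[45,5],[47,3],[47,5],[49,3],[49,5],[50,3],[50,4],[51,3],[51,4],[55,3],[57,2]]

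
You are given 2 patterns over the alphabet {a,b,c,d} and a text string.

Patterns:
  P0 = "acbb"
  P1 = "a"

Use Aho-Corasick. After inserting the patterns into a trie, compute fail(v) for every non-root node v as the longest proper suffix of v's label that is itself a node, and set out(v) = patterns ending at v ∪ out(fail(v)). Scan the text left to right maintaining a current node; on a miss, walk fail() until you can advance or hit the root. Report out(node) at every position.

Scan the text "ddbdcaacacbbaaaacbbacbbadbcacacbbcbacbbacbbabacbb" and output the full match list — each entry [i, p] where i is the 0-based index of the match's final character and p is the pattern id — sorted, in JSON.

Construct AC machine:
Trie nodes:
  0='ε' goto a→1
  1='a' goto c→2  ←P1
  2='ac' goto b→3
  3='acb' goto b→4
  4='acbb' goto ·  ←P0

BFS fail/out derivation:
  n1('a'): parent n0 fail=0; on 'a' 0 → fail=0;  out {1}∪∅={1}
  n2('ac'): parent n1 fail=0; on 'c' 0 → fail=0;  out ∅∪∅=∅
  n3('acb'): parent n2 fail=0; on 'b' 0 → fail=0;  out ∅∪∅=∅
  n4('acbb'): parent n3 fail=0; on 'b' 0 → fail=0;  out {0}∪∅={0}

Scan:
i=0 'd': node 0→0
i=1 'd': node 0→0
i=2 'b': node 0→0
i=3 'd': node 0→0
i=4 'c': node 0→0
i=5 'a': node 0→1  emit P1@[5:5]
i=6 'a': node 1→1 (via fail)  emit P1@[6:6]
i=7 'c': node 1→2
i=8 'a': node 2→1 (via fail)  emit P1@[8:8]
i=9 'c': node 1→2
i=10 'b': node 2→3
i=11 'b': node 3→4  emit P0@[8:11]
i=12 'a': node 4→1 (via fail)  emit P1@[12:12]
i=13 'a': node 1→1 (via fail)  emit P1@[13:13]
i=14 'a': node 1→1 (via fail)  emit P1@[14:14]
i=15 'a': node 1→1 (via fail)  emit P1@[15:15]
i=16 'c': node 1→2
i=17 'b': node 2→3
i=18 'b': node 3→4  emit P0@[15:18]
i=19 'a': node 4→1 (via fail)  emit P1@[19:19]
i=20 'c': node 1→2
i=21 'b': node 2→3
i=22 'b': node 3→4  emit P0@[19:22]
i=23 'a': node 4→1 (via fail)  emit P1@[23:23]
i=24 'd': node 1→0 (via fail)
i=25 'b': node 0→0
i=26 'c': node 0→0
i=27 'a': node 0→1  emit P1@[27:27]
i=28 'c': node 1→2
i=29 'a': node 2→1 (via fail)  emit P1@[29:29]
i=30 'c': node 1→2
i=31 'b': node 2→3
i=32 'b': node 3→4  emit P0@[29:32]
i=33 'c': node 4→0 (via fail)
i=34 'b': node 0→0
i=35 'a': node 0→1  emit P1@[35:35]
i=36 'c': node 1→2
i=37 'b': node 2→3
i=38 'b': node 3→4  emit P0@[35:38]
i=39 'a': node 4→1 (via fail)  emit P1@[39:39]
i=40 'c': node 1→2
i=41 'b': node 2→3
i=42 'b': node 3→4  emit P0@[39:42]
i=43 'a': node 4→1 (via fail)  emit P1@[43:43]
i=44 'b': node 1→0 (via fail)
i=45 'a': node 0→1  emit P1@[45:45]
i=46 'c': node 1→2
i=47 'b': node 2→3
i=48 'b': node 3→4  emit P0@[45:48]

Matches: [[5,1],[6,1],[8,1],[11,0],[12,1],[13,1],[14,1],[15,1],[18,0],[19,1],[22,0],[23,1],[27,1],[29,1],[32,0],[35,1],[38,0],[39,1],[42,0],[43,1],[45,1],[48,0]]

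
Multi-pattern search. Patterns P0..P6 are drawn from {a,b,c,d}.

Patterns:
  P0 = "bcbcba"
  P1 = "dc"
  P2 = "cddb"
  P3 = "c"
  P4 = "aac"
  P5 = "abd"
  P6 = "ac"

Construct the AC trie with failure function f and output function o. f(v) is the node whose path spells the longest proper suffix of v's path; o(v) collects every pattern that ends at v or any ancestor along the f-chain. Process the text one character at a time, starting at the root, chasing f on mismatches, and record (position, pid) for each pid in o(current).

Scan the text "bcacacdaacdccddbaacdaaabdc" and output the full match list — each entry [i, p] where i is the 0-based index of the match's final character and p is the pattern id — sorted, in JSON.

Build:
Trie nodes:
  n0 'ε': a→13 b→1 c→9 d→7
  n1 'b': c→2
  n2 'bc': b→3
  n3 'bcb': c→4
  n4 'bcbc': b→5
  n5 'bcbcb': a→6
  n6 'bcbcba': ·  ←P0
  n7 'd': c→8
  n8 'dc': ·  ←P1
  n9 'c': d→10  ←P3
  n10 'cd': d→11
  n11 'cdd': b→12
  n12 'cddb': ·  ←P2
  n13 'a': a→14 b→16 c→18
  n14 'aa': c→15
  n15 'aac': ·  ←P4
  n16 'ab': d→17
  n17 'abd': ·  ←P5
  n18 'ac': ·  ←P6

Failure links (BFS by depth):
  n1('b'): parent n0 fail=0; on 'b' 0 → fail=0;  out ∅∪∅=∅
  n7('d'): parent n0 fail=0; on 'd' 0 → fail=0;  out ∅∪∅=∅
  n9('c'): parent n0 fail=0; on 'c' 0 → fail=0;  out {3}∪∅={3}
  n13('a'): parent n0 fail=0; on 'a' 0 → fail=0;  out ∅∪∅=∅
  n2('bc'): parent n1 fail=0; on 'c' 0 → fail=9;  out ∅∪{3}={3}
  n8('dc'): parent n7 fail=0; on 'c' 0 → fail=9;  out {1}∪{3}={1,3}
  n10('cd'): parent n9 fail=0; on 'd' 0 → fail=7;  out ∅∪∅=∅
  n14('aa'): parent n13 fail=0; on 'a' 0 → fail=13;  out ∅∪∅=∅
  n16('ab'): parent n13 fail=0; on 'b' 0 → fail=1;  out ∅∪∅=∅
  n18('ac'): parent n13 fail=0; on 'c' 0 → fail=9;  out {6}∪{3}={3,6}
  n3('bcb'): parent n2 fail=9; on 'b' 9→0 → fail=1;  out ∅∪∅=∅
  n11('cdd'): parent n10 fail=7; on 'd' 7→0 → fail=7;  out ∅∪∅=∅
  n15('aac'): parent n14 fail=13; on 'c' 13 → fail=18;  out {4}∪{3,6}={3,4,6}
  n17('abd'): parent n16 fail=1; on 'd' 1→0 → fail=7;  out {5}∪∅={5}
  n4('bcbc'): parent n3 fail=1; on 'c' 1 → fail=2;  out ∅∪{3}={3}
  n12('cddb'): parent n11 fail=7; on 'b' 7→0 → fail=1;  out {2}∪∅={2}
  n5('bcbcb'): parent n4 fail=2; on 'b' 2 → fail=3;  out ∅∪∅=∅
  n6('bcbcba'): parent n5 fail=3; on 'a' 3→1→0 → fail=13;  out {0}∪∅={0}

Text stream:
i=0 'b': node 0→1
i=1 'c': node 1→2  → match P3@[1:1]
i=2 'a': node 2→13 ·f
i=3 'c': node 13→18  → match P3@[3:3],P6@[2:3]
i=4 'a': node 18→13 ·f
i=5 'c': node 13→18  → match P3@[5:5],P6@[4:5]
i=6 'd': node 18→10 ·f
i=7 'a': node 10→13 ·f
i=8 'a': node 13→14
i=9 'c': node 14→15  → match P3@[9:9],P4@[7:9],P6@[8:9]
i=10 'd': node 15→10 ·f
i=11 'c': node 10→8 ·f  → match P1@[10:11],P3@[11:11]
i=12 'c': node 8→9 ·f  → match P3@[12:12]
i=13 'd': node 9→10
i=14 'd': node 10→11
i=15 'b': node 11→12  → match P2@[12:15]
i=16 'a': node 12→13 ·f
i=17 'a': node 13→14
i=18 'c': node 14→15  → match P3@[18:18],P4@[16:18],P6@[17:18]
i=19 'd': node 15→10 ·f
i=20 'a': node 10→13 ·f
i=21 'a': node 13→14
i=22 'a': node 14→14 ·f
i=23 'b': node 14→16 ·f
i=24 'd': node 16→17  → match P5@[22:24]
i=25 'c': node 17→8 ·f  → match P1@[24:25],P3@[25:25]

Matches: [[1,3],[3,3],[3,6],[5,3],[5,6],[9,3],[9,4],[9,6],[11,1],[11,3],[12,3],[15,2],[18,3],[18,4],[18,6],[24,5],[25,1],[25,3]]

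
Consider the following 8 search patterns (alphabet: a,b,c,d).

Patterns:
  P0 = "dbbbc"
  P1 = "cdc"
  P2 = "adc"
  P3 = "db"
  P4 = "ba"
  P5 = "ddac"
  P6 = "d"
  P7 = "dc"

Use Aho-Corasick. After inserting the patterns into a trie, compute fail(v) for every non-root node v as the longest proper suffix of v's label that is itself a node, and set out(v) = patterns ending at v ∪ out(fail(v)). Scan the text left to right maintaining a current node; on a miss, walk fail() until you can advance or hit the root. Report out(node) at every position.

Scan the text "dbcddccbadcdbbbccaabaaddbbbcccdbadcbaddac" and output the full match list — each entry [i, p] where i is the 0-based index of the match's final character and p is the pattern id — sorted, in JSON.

Build automaton:
Trie nodes:
  0='ε' goto a→9 b→12 c→6 d→1
  1='d' goto b→2 c→17 d→14  [P6 ends]
  2='db' goto b→3  [P3 ends]
  3='dbb' goto b→4
  4='dbbb' goto c→5
  5='dbbbc' goto ·  [P0 ends]
  6='c' goto d→7
  7='cd' goto c→8
  8='cdc' goto ·  [P1 ends]
  9='a' goto d→10
  10='ad' goto c→11
  11='adc' goto ·  [P2 ends]
  12='b' goto a→13
  13='ba' goto ·  [P4 ends]
  14='dd' goto a→15
  15='dda' goto c→16
  16='ddac' goto ·  [P5 ends]
  17='dc' goto ·  [P7 ends]

BFS fail/out derivation:
  fail(1) 'd': from fail(0)=0 chase 'd': 0 ⇒ 0;  out={6}∪out(0)={6}
  fail(6) 'c': from fail(0)=0 chase 'c': 0 ⇒ 0;  out=∅∪out(0)=∅
  fail(9) 'a': from fail(0)=0 chase 'a': 0 ⇒ 0;  out=∅∪out(0)=∅
  fail(12) 'b': from fail(0)=0 chase 'b': 0 ⇒ 0;  out=∅∪out(0)=∅
  fail(2) 'db': from fail(1)=0 chase 'b': 0 ⇒ 12;  out={3}∪out(12)={3}
  fail(7) 'cd': from fail(6)=0 chase 'd': 0 ⇒ 1;  out=∅∪out(1)={6}
  fail(10) 'ad': from fail(9)=0 chase 'd': 0 ⇒ 1;  out=∅∪out(1)={6}
  fail(13) 'ba': from fail(12)=0 chase 'a': 0 ⇒ 9;  out={4}∪out(9)={4}
  fail(14) 'dd': from fail(1)=0 chase 'd': 0 ⇒ 1;  out=∅∪out(1)={6}
  fail(17) 'dc': from fail(1)=0 chase 'c': 0 ⇒ 6;  out={7}∪out(6)={7}
  fail(3) 'dbb': from fail(2)=12 chase 'b': 12→0 ⇒ 12;  out=∅∪out(12)=∅
  fail(8) 'cdc': from fail(7)=1 chase 'c': 1 ⇒ 17;  out={1}∪out(17)={1,7}
  fail(11) 'adc': from fail(10)=1 chase 'c': 1 ⇒ 17;  out={2}∪out(17)={2,7}
  fail(15) 'dda': from fail(14)=1 chase 'a': 1→0 ⇒ 9;  out=∅∪out(9)=∅
  fail(4) 'dbbb': from fail(3)=12 chase 'b': 12→0 ⇒ 12;  out=∅∪out(12)=∅
  fail(16) 'ddac': from fail(15)=9 chase 'c': 9→0 ⇒ 6;  out={5}∪out(6)={5}
  fail(5) 'dbbbc': from fail(4)=12 chase 'c': 12→0 ⇒ 6;  out={0}∪out(6)={0}

Scan:
i=0 'd': node 0→1  ** P6@[0:0]
i=1 'b': node 1→2  ** P3@[0:1]
i=2 'c': node 2→6 (fail-walked)
i=3 'd': node 6→7  ** P6@[3:3]
i=4 'd': node 7→14 (fail-walked)  ** P6@[4:4]
i=5 'c': node 14→17 (fail-walked)  ** P7@[4:5]
i=6 'c': node 17→6 (fail-walked)
i=7 'b': node 6→12 (fail-walked)
i=8 'a': node 12→13  ** P4@[7:8]
i=9 'd': node 13→10 (fail-walked)  ** P6@[9:9]
i=10 'c': node 10→11  ** P2@[8:10],P7@[9:10]
i=11 'd': node 11→7 (fail-walked)  ** P6@[11:11]
i=12 'b': node 7→2 (fail-walked)  ** P3@[11:12]
i=13 'b': node 2→3
i=14 'b': node 3→4
i=15 'c': node 4→5  ** P0@[11:15]
i=16 'c': node 5→6 (fail-walked)
i=17 'a': node 6→9 (fail-walked)
i=18 'a': node 9→9 (fail-walked)
i=19 'b': node 9→12 (fail-walked)
i=20 'a': node 12→13  ** P4@[19:20]
i=21 'a': node 13→9 (fail-walked)
i=22 'd': node 9→10  ** P6@[22:22]
i=23 'd': node 10→14 (fail-walked)  ** P6@[23:23]
i=24 'b': node 14→2 (fail-walked)  ** P3@[23:24]
i=25 'b': node 2→3
i=26 'b': node 3→4
i=27 'c': node 4→5  ** P0@[23:27]
i=28 'c': node 5→6 (fail-walked)
i=29 'c': node 6→6 (fail-walked)
i=30 'd': node 6→7  ** P6@[30:30]
i=31 'b': node 7→2 (fail-walked)  ** P3@[30:31]
i=32 'a': node 2→13 (fail-walked)  ** P4@[31:32]
i=33 'd': node 13→10 (fail-walked)  ** P6@[33:33]
i=34 'c': node 10→11  ** P2@[32:34],P7@[33:34]
i=35 'b': node 11→12 (fail-walked)
i=36 'a': node 12→13  ** P4@[35:36]
i=37 'd': node 13→10 (fail-walked)  ** P6@[37:37]
i=38 'd': node 10→14 (fail-walked)  ** P6@[38:38]
i=39 'a': node 14→15
i=40 'c': node 15→16  ** P5@[37:40]

All matches (sorted): [[0,6],[1,3],[3,6],[4,6],[5,7],[8,4],[9,6],[10,2],[10,7],[11,6],[12,3],[15,0],[20,4],[22,6],[23,6],[24,3],[27,0],[30,6],[31,3],[32,4],[33,6],[34,2],[34,7],[36,4],[37,6],[38,6],[40,5]]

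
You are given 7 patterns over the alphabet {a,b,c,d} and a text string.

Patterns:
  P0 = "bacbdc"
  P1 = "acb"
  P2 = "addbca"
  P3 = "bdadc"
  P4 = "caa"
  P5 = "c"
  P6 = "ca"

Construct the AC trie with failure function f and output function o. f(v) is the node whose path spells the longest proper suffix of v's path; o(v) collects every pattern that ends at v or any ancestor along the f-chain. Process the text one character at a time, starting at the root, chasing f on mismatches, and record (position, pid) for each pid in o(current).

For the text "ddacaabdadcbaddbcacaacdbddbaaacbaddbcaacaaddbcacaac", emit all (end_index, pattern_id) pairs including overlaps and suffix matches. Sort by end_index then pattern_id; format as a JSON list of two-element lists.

Build automaton:
Trie nodes:
  n0 'ε': a→7 b→1 c→19
  n1 'b': a→2 d→15
  n2 'ba': c→3
  n3 'bac': b→4
  n4 'bacb': d→5
  n5 'bacbd': c→6
  n6 'bacbdc': ·  [P0 ends]
  n7 'a': c→8 d→10
  n8 'ac': b→9
  n9 'acb': ·  [P1 ends]
  n10 'ad': d→11
  n11 'add': b→12
  n12 'addb': c→13
  n13 'addbc': a→14
  n14 'addbca': ·  [P2 ends]
  n15 'bd': a→16
  n16 'bda': d→17
  n17 'bdad': c→18
  n18 'bdadc': ·  [P3 ends]
  n19 'c': a→20  [P5 ends]
  n20 'ca': a→21  [P6 ends]
  n21 'caa': ·  [P4 ends]

BFS fail/out derivation:
  n1('b'): parent n0 fail=0; on 'b' 0 → fail=0;  out ∅∪∅=∅
  n7('a'): parent n0 fail=0; on 'a' 0 → fail=0;  out ∅∪∅=∅
  n19('c'): parent n0 fail=0; on 'c' 0 → fail=0;  out {5}∪∅={5}
  n2('ba'): parent n1 fail=0; on 'a' 0 → fail=7;  out ∅∪∅=∅
  n8('ac'): parent n7 fail=0; on 'c' 0 → fail=19;  out ∅∪{5}={5}
  n10('ad'): parent n7 fail=0; on 'd' 0 → fail=0;  out ∅∪∅=∅
  n15('bd'): parent n1 fail=0; on 'd' 0 → fail=0;  out ∅∪∅=∅
  n20('ca'): parent n19 fail=0; on 'a' 0 → fail=7;  out {6}∪∅={6}
  n3('bac'): parent n2 fail=7; on 'c' 7 → fail=8;  out ∅∪{5}={5}
  n9('acb'): parent n8 fail=19; on 'b' 19→0 → fail=1;  out {1}∪∅={1}
  n11('add'): parent n10 fail=0; on 'd' 0 → fail=0;  out ∅∪∅=∅
  n16('bda'): parent n15 fail=0; on 'a' 0 → fail=7;  out ∅∪∅=∅
  n21('caa'): parent n20 fail=7; on 'a' 7→0 → fail=7;  out {4}∪∅={4}
  n4('bacb'): parent n3 fail=8; on 'b' 8 → fail=9;  out ∅∪{1}={1}
  n12('addb'): parent n11 fail=0; on 'b' 0 → fail=1;  out ∅∪∅=∅
  n17('bdad'): parent n16 fail=7; on 'd' 7 → fail=10;  out ∅∪∅=∅
  n5('bacbd'): parent n4 fail=9; on 'd' 9→1 → fail=15;  out ∅∪∅=∅
  n13('addbc'): parent n12 fail=1; on 'c' 1→0 → fail=19;  out ∅∪{5}={5}
  n18('bdadc'): parent n17 fail=10; on 'c' 10→0 → fail=19;  out {3}∪{5}={3,5}
  n6('bacbdc'): parent n5 fail=15; on 'c' 15→0 → fail=19;  out {0}∪{5}={0,5}
  n14('addbca'): parent n13 fail=19; on 'a' 19 → fail=20;  out {2}∪{6}={2,6}

Scan:
i=0 'd': node 0→0
i=1 'd': node 0→0
i=2 'a': node 0→7
i=3 'c': node 7→8  emit P5@[3:3]
i=4 'a': node 8→20 (via fail)  emit P6@[3:4]
i=5 'a': node 20→21  emit P4@[3:5]
i=6 'b': node 21→1 (via fail)
i=7 'd': node 1→15
i=8 'a': node 15→16
i=9 'd': node 16→17
i=10 'c': node 17→18  emit P3@[6:10],P5@[10:10]
i=11 'b': node 18→1 (via fail)
i=12 'a': node 1→2
i=13 'd': node 2→10 (via fail)
i=14 'd': node 10→11
i=15 'b': node 11→12
i=16 'c': node 12→13  emit P5@[16:16]
i=17 'a': node 13→14  emit P2@[12:17],P6@[16:17]
i=18 'c': node 14→8 (via fail)  emit P5@[18:18]
i=19 'a': node 8→20 (via fail)  emit P6@[18:19]
i=20 'a': node 20→21  emit P4@[18:20]
i=21 'c': node 21→8 (via fail)  emit P5@[21:21]
i=22 'd': node 8→0 (via fail)
i=23 'b': node 0→1
i=24 'd': node 1→15
i=25 'd': node 15→0 (via fail)
i=26 'b': node 0→1
i=27 'a': node 1→2
i=28 'a': node 2→7 (via fail)
i=29 'a': node 7→7 (via fail)
i=30 'c': node 7→8  emit P5@[30:30]
i=31 'b': node 8→9  emit P1@[29:31]
i=32 'a': node 9→2 (via fail)
i=33 'd': node 2→10 (via fail)
i=34 'd': node 10→11
i=35 'b': node 11→12
i=36 'c': node 12→13  emit P5@[36:36]
i=37 'a': node 13→14  emit P2@[32:37],P6@[36:37]
i=38 'a': node 14→21 (via fail)  emit P4@[36:38]
i=39 'c': node 21→8 (via fail)  emit P5@[39:39]
i=40 'a': node 8→20 (via fail)  emit P6@[39:40]
i=41 'a': node 20→21  emit P4@[39:41]
i=42 'd': node 21→10 (via fail)
i=43 'd': node 10→11
i=44 'b': node 11→12
i=45 'c': node 12→13  emit P5@[45:45]
i=46 'a': node 13→14  emit P2@[41:46],P6@[45:46]
i=47 'c': node 14→8 (via fail)  emit P5@[47:47]
i=48 'a': node 8→20 (via fail)  emit P6@[47:48]
i=49 'a': node 20→21  emit P4@[47:49]
i=50 'c': node 21→8 (via fail)  emit P5@[50:50]

Result: [[3,5],[4,6],[5,4],[10,3],[10,5],[16,5],[17,2],[17,6],[18,5],[19,6],[20,4],[21,5],[30,5],[31,1],[36,5],[37,2],[37,6],[38,4],[39,5],[40,6],[41,4],[45,5],[46,2],[46,6],[47,5],[48,6],[49,4],[50,5]]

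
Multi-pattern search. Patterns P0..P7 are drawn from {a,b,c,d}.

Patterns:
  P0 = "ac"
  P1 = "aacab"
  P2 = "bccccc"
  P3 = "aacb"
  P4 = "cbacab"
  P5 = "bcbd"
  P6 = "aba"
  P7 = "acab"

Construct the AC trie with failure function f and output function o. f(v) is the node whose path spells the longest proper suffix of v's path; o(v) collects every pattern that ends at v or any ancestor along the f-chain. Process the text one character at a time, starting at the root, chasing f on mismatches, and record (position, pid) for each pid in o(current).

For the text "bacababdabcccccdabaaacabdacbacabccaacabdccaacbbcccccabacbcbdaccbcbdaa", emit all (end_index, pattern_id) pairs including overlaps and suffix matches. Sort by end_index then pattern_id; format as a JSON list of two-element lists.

Build:
Trie (insert patterns):
  n0 'ε': a→1 b→7 c→14
  n1 'a': a→3 b→22 c→2
  n2 'ac': a→24  ←P0
  n3 'aa': c→4
  n4 'aac': a→5 b→13
  n5 'aaca': b→6
  n6 'aacab': ·  ←P1
  n7 'b': c→8
  n8 'bc': b→20 c→9
  n9 'bcc': c→10
  n10 'bccc': c→11
  n11 'bcccc': c→12
  n12 'bccccc': ·  ←P2
  n13 'aacb': ·  ←P3
  n14 'c': b→15
  n15 'cb': a→16
  n16 'cba': c→17
  n17 'cbac': a→18
  n18 'cbaca': b→19
  n19 'cbacab': ·  ←P4
  n20 'bcb': d→21
  n21 'bcbd': ·  ←P5
  n22 'ab': a→23
  n23 'aba': ·  ←P6
  n24 'aca': b→25
  n25 'acab': ·  ←P7

BFS fail/out derivation:
  n1('a'): parent n0 fail=0; on 'a' 0 → fail=0;  out ∅∪∅=∅
  n7('b'): parent n0 fail=0; on 'b' 0 → fail=0;  out ∅∪∅=∅
  n14('c'): parent n0 fail=0; on 'c' 0 → fail=0;  out ∅∪∅=∅
  n2('ac'): parent n1 fail=0; on 'c' 0 → fail=14;  out {0}∪∅={0}
  n3('aa'): parent n1 fail=0; on 'a' 0 → fail=1;  out ∅∪∅=∅
  n8('bc'): parent n7 fail=0; on 'c' 0 → fail=14;  out ∅∪∅=∅
  n15('cb'): parent n14 fail=0; on 'b' 0 → fail=7;  out ∅∪∅=∅
  n22('ab'): parent n1 fail=0; on 'b' 0 → fail=7;  out ∅∪∅=∅
  n4('aac'): parent n3 fail=1; on 'c' 1 → fail=2;  out ∅∪{0}={0}
  n9('bcc'): parent n8 fail=14; on 'c' 14→0 → fail=14;  out ∅∪∅=∅
  n16('cba'): parent n15 fail=7; on 'a' 7→0 → fail=1;  out ∅∪∅=∅
  n20('bcb'): parent n8 fail=14; on 'b' 14 → fail=15;  out ∅∪∅=∅
  n23('aba'): parent n22 fail=7; on 'a' 7→0 → fail=1;  out {6}∪∅={6}
  n24('aca'): parent n2 fail=14; on 'a' 14→0 → fail=1;  out ∅∪∅=∅
  n5('aaca'): parent n4 fail=2; on 'a' 2 → fail=24;  out ∅∪∅=∅
  n10('bccc'): parent n9 fail=14; on 'c' 14→0 → fail=14;  out ∅∪∅=∅
  n13('aacb'): parent n4 fail=2; on 'b' 2→14 → fail=15;  out {3}∪∅={3}
  n17('cbac'): parent n16 fail=1; on 'c' 1 → fail=2;  out ∅∪{0}={0}
  n21('bcbd'): parent n20 fail=15; on 'd' 15→7→0 → fail=0;  out {5}∪∅={5}
  n25('acab'): parent n24 fail=1; on 'b' 1 → fail=22;  out {7}∪∅={7}
  n6('aacab'): parent n5 fail=24; on 'b' 24 → fail=25;  out {1}∪{7}={1,7}
  n11('bcccc'): parent n10 fail=14; on 'c' 14→0 → fail=14;  out ∅∪∅=∅
  n18('cbaca'): parent n17 fail=2; on 'a' 2 → fail=24;  out ∅∪∅=∅
  n12('bccccc'): parent n11 fail=14; on 'c' 14→0 → fail=14;  out {2}∪∅={2}
  n19('cbacab'): parent n18 fail=24; on 'b' 24 → fail=25;  out {4}∪{7}={4,7}

Scan:
i=0 'b': node 0→7
i=1 'a': node 7→1 (fail-walked)
i=2 'c': node 1→2  emit P0@[1:2]
i=3 'a': node 2→24
i=4 'b': node 24→25  emit P7@[1:4]
i=5 'a': node 25→23 (fail-walked)  emit P6@[3:5]
i=6 'b': node 23→22 (fail-walked)
i=7 'd': node 22→0 (fail-walked)
i=8 'a': node 0→1
i=9 'b': node 1→22
i=10 'c': node 22→8 (fail-walked)
i=11 'c': node 8→9
i=12 'c': node 9→10
i=13 'c': node 10→11
i=14 'c': node 11→12  emit P2@[9:14]
i=15 'd': node 12→0 (fail-walked)
i=16 'a': node 0→1
i=17 'b': node 1→22
i=18 'a': node 22→23  emit P6@[16:18]
i=19 'a': node 23→3 (fail-walked)
i=20 'a': node 3→3 (fail-walked)
i=21 'c': node 3→4  emit P0@[20:21]
i=22 'a': node 4→5
i=23 'b': node 5→6  emit P1@[19:23],P7@[20:23]
i=24 'd': node 6→0 (fail-walked)
i=25 'a': node 0→1
i=26 'c': node 1→2  emit P0@[25:26]
i=27 'b': node 2→15 (fail-walked)
i=28 'a': node 15→16
i=29 'c': node 16→17  emit P0@[28:29]
i=30 'a': node 17→18
i=31 'b': node 18→19  emit P4@[26:31],P7@[28:31]
i=32 'c': node 19→8 (fail-walked)
i=33 'c': node 8→9
i=34 'a': node 9→1 (fail-walked)
i=35 'a': node 1→3
i=36 'c': node 3→4  emit P0@[35:36]
i=37 'a': node 4→5
i=38 'b': node 5→6  emit P1@[34:38],P7@[35:38]
i=39 'd': node 6→0 (fail-walked)
i=40 'c': node 0→14
i=41 'c': node 14→14 (fail-walked)
i=42 'a': node 14→1 (fail-walked)
i=43 'a': node 1→3
i=44 'c': node 3→4  emit P0@[43:44]
i=45 'b': node 4→13  emit P3@[42:45]
i=46 'b': node 13→7 (fail-walked)
i=47 'c': node 7→8
i=48 'c': node 8→9
i=49 'c': node 9→10
i=50 'c': node 10→11
i=51 'c': node 11→12  emit P2@[46:51]
i=52 'a': node 12→1 (fail-walked)
i=53 'b': node 1→22
i=54 'a': node 22→23  emit P6@[52:54]
i=55 'c': node 23→2 (fail-walked)  emit P0@[54:55]
i=56 'b': node 2→15 (fail-walked)
i=57 'c': node 15→8 (fail-walked)
i=58 'b': node 8→20
i=59 'd': node 20→21  emit P5@[56:59]
i=60 'a': node 21→1 (fail-walked)
i=61 'c': node 1→2  emit P0@[60:61]
i=62 'c': node 2→14 (fail-walked)
i=63 'b': node 14→15
i=64 'c': node 15→8 (fail-walked)
i=65 'b': node 8→20
i=66 'd': node 20→21  emit P5@[63:66]
i=67 'a': node 21→1 (fail-walked)
i=68 'a': node 1→3

Matches: [[2,0],[4,7],[5,6],[14,2],[18,6],[21,0],[23,1],[23,7],[26,0],[29,0],[31,4],[31,7],[36,0],[38,1],[38,7],[44,0],[45,3],[51,2],[54,6],[55,0],[59,5],[61,0],[66,5]]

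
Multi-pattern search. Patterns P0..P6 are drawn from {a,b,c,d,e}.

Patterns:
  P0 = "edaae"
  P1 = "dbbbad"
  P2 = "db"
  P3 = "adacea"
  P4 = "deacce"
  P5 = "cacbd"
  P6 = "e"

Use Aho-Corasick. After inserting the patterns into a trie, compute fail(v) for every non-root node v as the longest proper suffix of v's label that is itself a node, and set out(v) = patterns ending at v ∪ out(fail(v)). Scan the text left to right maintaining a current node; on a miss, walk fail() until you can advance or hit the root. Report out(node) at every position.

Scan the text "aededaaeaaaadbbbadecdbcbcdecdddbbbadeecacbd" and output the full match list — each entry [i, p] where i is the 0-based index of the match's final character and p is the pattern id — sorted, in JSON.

Construct AC machine:
Trie (insert patterns):
  0='ε' goto a→12 c→23 d→6 e→1
  1='e' goto d→2  [P6 ends]
  2='ed' goto a→3
  3='eda' goto a→4
  4='edaa' goto e→5
  5='edaae' goto ·  [P0 ends]
  6='d' goto b→7 e→18
  7='db' goto b→8  [P2 ends]
  8='dbb' goto b→9
  9='dbbb' goto a→10
  10='dbbba' goto d→11
  11='dbbbad' goto ·  [P1 ends]
  12='a' goto d→13
  13='ad' goto a→14
  14='ada' goto c→15
  15='adac' goto e→16
  16='adace' goto a→17
  17='adacea' goto ·  [P3 ends]
  18='de' goto a→19
  19='dea' goto c→20
  20='deac' goto c→21
  21='deacc' goto e→22
  22='deacce' goto ·  [P4 ends]
  23='c' goto a→24
  24='ca' goto c→25
  25='cac' goto b→26
  26='cacb' goto d→27
  27='cacbd' goto ·  [P5 ends]

Failure links (BFS by depth):
  n1('e'): parent n0 fail=0; on 'e' 0 → fail=0;  out {6}∪∅={6}
  n6('d'): parent n0 fail=0; on 'd' 0 → fail=0;  out ∅∪∅=∅
  n12('a'): parent n0 fail=0; on 'a' 0 → fail=0;  out ∅∪∅=∅
  n23('c'): parent n0 fail=0; on 'c' 0 → fail=0;  out ∅∪∅=∅
  n2('ed'): parent n1 fail=0; on 'd' 0 → fail=6;  out ∅∪∅=∅
  n7('db'): parent n6 fail=0; on 'b' 0 → fail=0;  out {2}∪∅={2}
  n13('ad'): parent n12 fail=0; on 'd' 0 → fail=6;  out ∅∪∅=∅
  n18('de'): parent n6 fail=0; on 'e' 0 → fail=1;  out ∅∪{6}={6}
  n24('ca'): parent n23 fail=0; on 'a' 0 → fail=12;  out ∅∪∅=∅
  n3('eda'): parent n2 fail=6; on 'a' 6→0 → fail=12;  out ∅∪∅=∅
  n8('dbb'): parent n7 fail=0; on 'b' 0 → fail=0;  out ∅∪∅=∅
  n14('ada'): parent n13 fail=6; on 'a' 6→0 → fail=12;  out ∅∪∅=∅
  n19('dea'): parent n18 fail=1; on 'a' 1→0 → fail=12;  out ∅∪∅=∅
  n25('cac'): parent n24 fail=12; on 'c' 12→0 → fail=23;  out ∅∪∅=∅
  n4('edaa'): parent n3 fail=12; on 'a' 12→0 → fail=12;  out ∅∪∅=∅
  n9('dbbb'): parent n8 fail=0; on 'b' 0 → fail=0;  out ∅∪∅=∅
  n15('adac'): parent n14 fail=12; on 'c' 12→0 → fail=23;  out ∅∪∅=∅
  n20('deac'): parent n19 fail=12; on 'c' 12→0 → fail=23;  out ∅∪∅=∅
  n26('cacb'): parent n25 fail=23; on 'b' 23→0 → fail=0;  out ∅∪∅=∅
  n5('edaae'): parent n4 fail=12; on 'e' 12→0 → fail=1;  out {0}∪{6}={0,6}
  n10('dbbba'): parent n9 fail=0; on 'a' 0 → fail=12;  out ∅∪∅=∅
  n16('adace'): parent n15 fail=23; on 'e' 23→0 → fail=1;  out ∅∪{6}={6}
  n21('deacc'): parent n20 fail=23; on 'c' 23→0 → fail=23;  out ∅∪∅=∅
  n27('cacbd'): parent n26 fail=0; on 'd' 0 → fail=6;  out {5}∪∅={5}
  n11('dbbbad'): parent n10 fail=12; on 'd' 12 → fail=13;  out {1}∪∅={1}
  n17('adacea'): parent n16 fail=1; on 'a' 1→0 → fail=12;  out {3}∪∅={3}
  n22('deacce'): parent n21 fail=23; on 'e' 23→0 → fail=1;  out {4}∪{6}={4,6}

Run:
pos 0 'a': at 12
pos 1 'e': at 1 (fail-walked)  ** P6@[1:1]
pos 2 'd': at 2
pos 3 'e': at 18 (fail-walked)  ** P6@[3:3]
pos 4 'd': at 2 (fail-walked)
pos 5 'a': at 3
pos 6 'a': at 4
pos 7 'e': at 5  ** P0@[3:7],P6@[7:7]
pos 8 'a': at 12 (fail-walked)
pos 9 'a': at 12 (fail-walked)
pos 10 'a': at 12 (fail-walked)
pos 11 'a': at 12 (fail-walked)
pos 12 'd': at 13
pos 13 'b': at 7 (fail-walked)  ** P2@[12:13]
pos 14 'b': at 8
pos 15 'b': at 9
pos 16 'a': at 10
pos 17 'd': at 11  ** P1@[12:17]
pos 18 'e': at 18 (fail-walked)  ** P6@[18:18]
pos 19 'c': at 23 (fail-walked)
pos 20 'd': at 6 (fail-walked)
pos 21 'b': at 7  ** P2@[20:21]
pos 22 'c': at 23 (fail-walked)
pos 23 'b': at 0 (fail-walked)
pos 24 'c': at 23
pos 25 'd': at 6 (fail-walked)
pos 26 'e': at 18  ** P6@[26:26]
pos 27 'c': at 23 (fail-walked)
pos 28 'd': at 6 (fail-walked)
pos 29 'd': at 6 (fail-walked)
pos 30 'd': at 6 (fail-walked)
pos 31 'b': at 7  ** P2@[30:31]
pos 32 'b': at 8
pos 33 'b': at 9
pos 34 'a': at 10
pos 35 'd': at 11  ** P1@[30:35]
pos 36 'e': at 18 (fail-walked)  ** P6@[36:36]
pos 37 'e': at 1 (fail-walked)  ** P6@[37:37]
pos 38 'c': at 23 (fail-walked)
pos 39 'a': at 24
pos 40 'c': at 25
pos 41 'b': at 26
pos 42 'd': at 27  ** P5@[38:42]

Matches: [[1,6],[3,6],[7,0],[7,6],[13,2],[17,1],[18,6],[21,2],[26,6],[31,2],[35,1],[36,6],[37,6],[42,5]]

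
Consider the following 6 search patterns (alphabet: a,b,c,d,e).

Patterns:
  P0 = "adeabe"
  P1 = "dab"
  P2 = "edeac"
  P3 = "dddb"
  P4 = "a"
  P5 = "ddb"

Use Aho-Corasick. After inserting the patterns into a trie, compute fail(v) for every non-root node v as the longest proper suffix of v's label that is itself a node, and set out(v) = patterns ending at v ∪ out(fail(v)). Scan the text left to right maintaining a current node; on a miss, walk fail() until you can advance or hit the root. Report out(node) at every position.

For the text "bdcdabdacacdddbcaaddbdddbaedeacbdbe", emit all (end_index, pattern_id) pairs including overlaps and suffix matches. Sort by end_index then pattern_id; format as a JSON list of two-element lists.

Build automaton:
Trie (insert patterns):
  0='ε' goto a→1 d→7 e→10
  1='a' goto d→2  [P4 ends]
  2='ad' goto e→3
  3='ade' goto a→4
  4='adea' goto b→5
  5='adeab' goto e→6
  6='adeabe' goto ·  [P0 ends]
  7='d' goto a→8 d→15
  8='da' goto b→9
  9='dab' goto ·  [P1 ends]
  10='e' goto d→11
  11='ed' goto e→12
  12='ede' goto a→13
  13='edea' goto c→14
  14='edeac' goto ·  [P2 ends]
  15='dd' goto b→18 d→16
  16='ddd' goto b→17
  17='dddb' goto ·  [P3 ends]
  18='ddb' goto ·  [P5 ends]

Failure links (BFS by depth):
  fail(1) 'a': from fail(0)=0 chase 'a': 0 ⇒ 0;  out={4}∪out(0)={4}
  fail(7) 'd': from fail(0)=0 chase 'd': 0 ⇒ 0;  out=∅∪out(0)=∅
  fail(10) 'e': from fail(0)=0 chase 'e': 0 ⇒ 0;  out=∅∪out(0)=∅
  fail(2) 'ad': from fail(1)=0 chase 'd': 0 ⇒ 7;  out=∅∪out(7)=∅
  fail(8) 'da': from fail(7)=0 chase 'a': 0 ⇒ 1;  out=∅∪out(1)={4}
  fail(11) 'ed': from fail(10)=0 chase 'd': 0 ⇒ 7;  out=∅∪out(7)=∅
  fail(15) 'dd': from fail(7)=0 chase 'd': 0 ⇒ 7;  out=∅∪out(7)=∅
  fail(3) 'ade': from fail(2)=7 chase 'e': 7→0 ⇒ 10;  out=∅∪out(10)=∅
  fail(9) 'dab': from fail(8)=1 chase 'b': 1→0 ⇒ 0;  out={1}∪out(0)={1}
  fail(12) 'ede': from fail(11)=7 chase 'e': 7→0 ⇒ 10;  out=∅∪out(10)=∅
  fail(16) 'ddd': from fail(15)=7 chase 'd': 7 ⇒ 15;  out=∅∪out(15)=∅
  fail(18) 'ddb': from fail(15)=7 chase 'b': 7→0 ⇒ 0;  out={5}∪out(0)={5}
  fail(4) 'adea': from fail(3)=10 chase 'a': 10→0 ⇒ 1;  out=∅∪out(1)={4}
  fail(13) 'edea': from fail(12)=10 chase 'a': 10→0 ⇒ 1;  out=∅∪out(1)={4}
  fail(17) 'dddb': from fail(16)=15 chase 'b': 15 ⇒ 18;  out={3}∪out(18)={3,5}
  fail(5) 'adeab': from fail(4)=1 chase 'b': 1→0 ⇒ 0;  out=∅∪out(0)=∅
  fail(14) 'edeac': from fail(13)=1 chase 'c': 1→0 ⇒ 0;  out={2}∪out(0)={2}
  fail(6) 'adeabe': from fail(5)=0 chase 'e': 0 ⇒ 10;  out={0}∪out(10)={0}

Run:
i=0 'b': node 0→0
i=1 'd': node 0→7
i=2 'c': node 7→0 (via fail)
i=3 'd': node 0→7
i=4 'a': node 7→8  emit P4@[4:4]
i=5 'b': node 8→9  emit P1@[3:5]
i=6 'd': node 9→7 (via fail)
i=7 'a': node 7→8  emit P4@[7:7]
i=8 'c': node 8→0 (via fail)
i=9 'a': node 0→1  emit P4@[9:9]
i=10 'c': node 1→0 (via fail)
i=11 'd': node 0→7
i=12 'd': node 7→15
i=13 'd': node 15→16
i=14 'b': node 16→17  emit P3@[11:14],P5@[12:14]
i=15 'c': node 17→0 (via fail)
i=16 'a': node 0→1  emit P4@[16:16]
i=17 'a': node 1→1 (via fail)  emit P4@[17:17]
i=18 'd': node 1→2
i=19 'd': node 2→15 (via fail)
i=20 'b': node 15→18  emit P5@[18:20]
i=21 'd': node 18→7 (via fail)
i=22 'd': node 7→15
i=23 'd': node 15→16
i=24 'b': node 16→17  emit P3@[21:24],P5@[22:24]
i=25 'a': node 17→1 (via fail)  emit P4@[25:25]
i=26 'e': node 1→10 (via fail)
i=27 'd': node 10→11
i=28 'e': node 11→12
i=29 'a': node 12→13  emit P4@[29:29]
i=30 'c': node 13→14  emit P2@[26:30]
i=31 'b': node 14→0 (via fail)
i=32 'd': node 0→7
i=33 'b': node 7→0 (via fail)
i=34 'e': node 0→10

Result: [[4,4],[5,1],[7,4],[9,4],[14,3],[14,5],[16,4],[17,4],[20,5],[24,3],[24,5],[25,4],[29,4],[30,2]]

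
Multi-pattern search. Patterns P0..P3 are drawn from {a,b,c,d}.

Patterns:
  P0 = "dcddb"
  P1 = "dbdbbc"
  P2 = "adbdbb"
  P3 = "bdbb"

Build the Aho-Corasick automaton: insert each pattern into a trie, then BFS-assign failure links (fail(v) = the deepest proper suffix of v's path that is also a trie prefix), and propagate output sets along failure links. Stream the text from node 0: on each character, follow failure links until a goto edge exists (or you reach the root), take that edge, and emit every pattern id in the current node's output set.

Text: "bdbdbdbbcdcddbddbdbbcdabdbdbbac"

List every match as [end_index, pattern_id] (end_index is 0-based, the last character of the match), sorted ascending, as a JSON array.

Build:
Trie nodes:
  n0 'ε': a→11 b→17 d→1
  n1 'd': b→6 c→2
  n2 'dc': d→3
  n3 'dcd': d→4
  n4 'dcdd': b→5
  n5 'dcddb': ·  [P0 ends]
  n6 'db': d→7
  n7 'dbd': b→8
  n8 'dbdb': b→9
  n9 'dbdbb': c→10
  n10 'dbdbbc': ·  [P1 ends]
  n11 'a': d→12
  n12 'ad': b→13
  n13 'adb': d→14
  n14 'adbd': b→15
  n15 'adbdb': b→16
  n16 'adbdbb': ·  [P2 ends]
  n17 'b': d→18
  n18 'bd': b→19
  n19 'bdb': b→20
  n20 'bdbb': ·  [P3 ends]

BFS fail/out derivation:
  fail(1) 'd': from fail(0)=0 chase 'd': 0 ⇒ 0;  out=∅∪out(0)=∅
  fail(11) 'a': from fail(0)=0 chase 'a': 0 ⇒ 0;  out=∅∪out(0)=∅
  fail(17) 'b': from fail(0)=0 chase 'b': 0 ⇒ 0;  out=∅∪out(0)=∅
  fail(2) 'dc': from fail(1)=0 chase 'c': 0 ⇒ 0;  out=∅∪out(0)=∅
  fail(6) 'db': from fail(1)=0 chase 'b': 0 ⇒ 17;  out=∅∪out(17)=∅
  fail(12) 'ad': from fail(11)=0 chase 'd': 0 ⇒ 1;  out=∅∪out(1)=∅
  fail(18) 'bd': from fail(17)=0 chase 'd': 0 ⇒ 1;  out=∅∪out(1)=∅
  fail(3) 'dcd': from fail(2)=0 chase 'd': 0 ⇒ 1;  out=∅∪out(1)=∅
  fail(7) 'dbd': from fail(6)=17 chase 'd': 17 ⇒ 18;  out=∅∪out(18)=∅
  fail(13) 'adb': from fail(12)=1 chase 'b': 1 ⇒ 6;  out=∅∪out(6)=∅
  fail(19) 'bdb': from fail(18)=1 chase 'b': 1 ⇒ 6;  out=∅∪out(6)=∅
  fail(4) 'dcdd': from fail(3)=1 chase 'd': 1→0 ⇒ 1;  out=∅∪out(1)=∅
  fail(8) 'dbdb': from fail(7)=18 chase 'b': 18 ⇒ 19;  out=∅∪out(19)=∅
  fail(14) 'adbd': from fail(13)=6 chase 'd': 6 ⇒ 7;  out=∅∪out(7)=∅
  fail(20) 'bdbb': from fail(19)=6 chase 'b': 6→17→0 ⇒ 17;  out={3}∪out(17)={3}
  fail(5) 'dcddb': from fail(4)=1 chase 'b': 1 ⇒ 6;  out={0}∪out(6)={0}
  fail(9) 'dbdbb': from fail(8)=19 chase 'b': 19 ⇒ 20;  out=∅∪out(20)={3}
  fail(15) 'adbdb': from fail(14)=7 chase 'b': 7 ⇒ 8;  out=∅∪out(8)=∅
  fail(10) 'dbdbbc': from fail(9)=20 chase 'c': 20→17→0 ⇒ 0;  out={1}∪out(0)={1}
  fail(16) 'adbdbb': from fail(15)=8 chase 'b': 8 ⇒ 9;  out={2}∪out(9)={2,3}

Scan:
pos 0 'b': at 17
pos 1 'd': at 18
pos 2 'b': at 19
pos 3 'd': at 7 (via fail)
pos 4 'b': at 8
pos 5 'd': at 7 (via fail)
pos 6 'b': at 8
pos 7 'b': at 9  ** P3@[4:7]
pos 8 'c': at 10  ** P1@[3:8]
pos 9 'd': at 1 (via fail)
pos 10 'c': at 2
pos 11 'd': at 3
pos 12 'd': at 4
pos 13 'b': at 5  ** P0@[9:13]
pos 14 'd': at 7 (via fail)
pos 15 'd': at 1 (via fail)
pos 16 'b': at 6
pos 17 'd': at 7
pos 18 'b': at 8
pos 19 'b': at 9  ** P3@[16:19]
pos 20 'c': at 10  ** P1@[15:20]
pos 21 'd': at 1 (via fail)
pos 22 'a': at 11 (via fail)
pos 23 'b': at 17 (via fail)
pos 24 'd': at 18
pos 25 'b': at 19
pos 26 'd': at 7 (via fail)
pos 27 'b': at 8
pos 28 'b': at 9  ** P3@[25:28]
pos 29 'a': at 11 (via fail)
pos 30 'c': at 0 (via fail)

All matches (sorted): [[7,3],[8,1],[13,0],[19,3],[20,1],[28,3]]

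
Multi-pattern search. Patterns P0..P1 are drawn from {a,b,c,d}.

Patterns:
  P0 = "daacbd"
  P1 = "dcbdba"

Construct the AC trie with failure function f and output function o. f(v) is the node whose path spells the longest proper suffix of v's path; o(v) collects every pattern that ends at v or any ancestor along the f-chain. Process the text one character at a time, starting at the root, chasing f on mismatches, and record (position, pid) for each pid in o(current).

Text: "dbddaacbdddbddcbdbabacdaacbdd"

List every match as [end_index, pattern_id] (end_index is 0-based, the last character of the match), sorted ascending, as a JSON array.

Construct AC machine:
Trie nodes:
  0='ε' goto d→1
  1='d' goto a→2 c→7
  2='da' goto a→3
  3='daa' goto c→4
  4='daac' goto b→5
  5='daacb' goto d→6
  6='daacbd' goto ·  [P0 ends]
  7='dc' goto b→8
  8='dcb' goto d→9
  9='dcbd' goto b→10
  10='dcbdb' goto a→11
  11='dcbdba' goto ·  [P1 ends]

BFS fail/out derivation:
  n1('d'): parent n0 fail=0; on 'd' 0 → fail=0;  out ∅∪∅=∅
  n2('da'): parent n1 fail=0; on 'a' 0 → fail=0;  out ∅∪∅=∅
  n7('dc'): parent n1 fail=0; on 'c' 0 → fail=0;  out ∅∪∅=∅
  n3('daa'): parent n2 fail=0; on 'a' 0 → fail=0;  out ∅∪∅=∅
  n8('dcb'): parent n7 fail=0; on 'b' 0 → fail=0;  out ∅∪∅=∅
  n4('daac'): parent n3 fail=0; on 'c' 0 → fail=0;  out ∅∪∅=∅
  n9('dcbd'): parent n8 fail=0; on 'd' 0 → fail=1;  out ∅∪∅=∅
  n5('daacb'): parent n4 fail=0; on 'b' 0 → fail=0;  out ∅∪∅=∅
  n10('dcbdb'): parent n9 fail=1; on 'b' 1→0 → fail=0;  out ∅∪∅=∅
  n6('daacbd'): parent n5 fail=0; on 'd' 0 → fail=1;  out {0}∪∅={0}
  n11('dcbdba'): parent n10 fail=0; on 'a' 0 → fail=0;  out {1}∪∅={1}

Scan:
[0] read 'd'  n0⇒n1
[1] read 'b'  n1⇒n0 ·f
[2] read 'd'  n0⇒n1
[3] read 'd'  n1⇒n1 ·f
[4] read 'a'  n1⇒n2
[5] read 'a'  n2⇒n3
[6] read 'c'  n3⇒n4
[7] read 'b'  n4⇒n5
[8] read 'd'  n5⇒n6  emit P0@[3:8]
[9] read 'd'  n6⇒n1 ·f
[10] read 'd'  n1⇒n1 ·f
[11] read 'b'  n1⇒n0 ·f
[12] read 'd'  n0⇒n1
[13] read 'd'  n1⇒n1 ·f
[14] read 'c'  n1⇒n7
[15] read 'b'  n7⇒n8
[16] read 'd'  n8⇒n9
[17] read 'b'  n9⇒n10
[18] read 'a'  n10⇒n11  emit P1@[13:18]
[19] read 'b'  n11⇒n0 ·f
[20] read 'a'  n0⇒n0
[21] read 'c'  n0⇒n0
[22] read 'd'  n0⇒n1
[23] read 'a'  n1⇒n2
[24] read 'a'  n2⇒n3
[25] read 'c'  n3⇒n4
[26] read 'b'  n4⇒n5
[27] read 'd'  n5⇒n6  emit P0@[22:27]
[28] read 'd'  n6⇒n1 ·f

Matches: [[8,0],[18,1],[27,0]]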